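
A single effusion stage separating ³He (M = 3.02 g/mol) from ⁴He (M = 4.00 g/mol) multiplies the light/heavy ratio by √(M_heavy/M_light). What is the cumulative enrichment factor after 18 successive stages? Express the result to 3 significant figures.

12.5

The single-stage factor is √(M_heavy/M_light), so 18 stages give [√(4.00/3.02)]^18 = (4.00/3.02)^(18/2).
= 1.32450^9 = 12.5.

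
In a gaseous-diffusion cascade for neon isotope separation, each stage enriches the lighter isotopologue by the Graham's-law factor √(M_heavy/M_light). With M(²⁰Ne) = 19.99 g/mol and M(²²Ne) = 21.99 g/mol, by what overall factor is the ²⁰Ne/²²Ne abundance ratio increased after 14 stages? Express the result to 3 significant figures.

1.95

After 14 stages the ratio has grown by (√(21.99/19.99))^14 = (21.99/19.99)^(14/2).
= 1.10005^7 = 1.95.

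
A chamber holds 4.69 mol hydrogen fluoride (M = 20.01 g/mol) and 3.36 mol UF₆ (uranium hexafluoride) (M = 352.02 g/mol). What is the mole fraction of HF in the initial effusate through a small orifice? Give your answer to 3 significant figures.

0.854

Rate_i ∝ x_i/√M_i (Graham's law weighted by mole fraction), so the effusate composition follows n_i/√M_i.
x_HF(eff) = (n_HF/√M_HF) / (n_HF/√M_HF + n_UF₆/√M_UF₆)
= (4.69/√20.01) / (4.69/√20.01 + 3.36/√352.02) = 1.048/(1.048 + 0.1791) = 0.854.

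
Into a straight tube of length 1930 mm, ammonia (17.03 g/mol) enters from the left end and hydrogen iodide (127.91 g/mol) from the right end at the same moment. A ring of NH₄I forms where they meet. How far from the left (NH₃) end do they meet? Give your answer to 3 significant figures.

Distances travelled in equal time are proportional to diffusion rates, so d_NH₃/d_HI = √(M_HI/M_NH₃) = √(127.91/17.03) = 2.741.
With d_NH₃ + d_HI = 1930 mm, d_HI = 1930/(1 + 2.741) = 516.0 mm.
d_NH₃ = 1930 − 516.0 = 1410 mm.

1410 mm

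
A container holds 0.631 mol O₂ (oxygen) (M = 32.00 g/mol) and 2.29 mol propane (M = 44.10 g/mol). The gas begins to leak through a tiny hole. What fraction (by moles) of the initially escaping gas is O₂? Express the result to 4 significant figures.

Each component's effusion rate ∝ (its partial pressure)·(1/√M) ∝ n_i/√M_i.
x_O₂(eff) = (n_O₂/√M_O₂) / (n_O₂/√M_O₂ + n_C₃H₈/√M_C₃H₈)
= (0.631/√32.00) / (0.631/√32.00 + 2.29/√44.10) = 0.1115/(0.1115 + 0.3448) = 0.2444.

0.2444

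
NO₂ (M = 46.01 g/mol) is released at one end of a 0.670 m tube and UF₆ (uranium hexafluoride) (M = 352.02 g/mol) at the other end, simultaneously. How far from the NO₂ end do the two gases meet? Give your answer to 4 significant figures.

In equal time, each gas travels a distance ∝ its rate ∝ 1/√M, so d_NO₂/d_UF₆ = √(M_UF₆/M_NO₂) = √(352.02/46.01) = 2.766.
With d_NO₂ + d_UF₆ = 0.670 m, d_UF₆ = 0.670/(1 + 2.766) = 0.1779 m.
d_NO₂ = 0.670 − 0.1779 = 0.4921 m.

0.4921 m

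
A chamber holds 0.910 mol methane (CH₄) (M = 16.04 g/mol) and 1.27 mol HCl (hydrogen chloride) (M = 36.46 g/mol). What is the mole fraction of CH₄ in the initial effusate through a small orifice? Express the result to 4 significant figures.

Each component's effusion rate ∝ (its partial pressure)·(1/√M) ∝ n_i/√M_i.
Mole fraction of CH₄ in the effusate = (n_CH₄/√M_CH₄) / (n_CH₄/√M_CH₄ + n_HCl/√M_HCl)
= (0.910/√16.04) / (0.910/√16.04 + 1.27/√36.46) = 0.2272/(0.2272 + 0.2103) = 0.5193.

0.5193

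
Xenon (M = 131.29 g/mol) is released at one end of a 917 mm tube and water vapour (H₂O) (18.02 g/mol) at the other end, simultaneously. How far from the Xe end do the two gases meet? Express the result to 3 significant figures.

248 mm

Graham's law gives d_Xe/d_H₂O = rate_Xe/rate_H₂O = √(M_H₂O/M_Xe) = √(18.02/131.29) = 0.3705.
With d_Xe + d_H₂O = 917 mm, d_H₂O = 917/(1 + 0.3705) = 669.1 mm.
d_Xe = 917 − 669.1 = 248 mm.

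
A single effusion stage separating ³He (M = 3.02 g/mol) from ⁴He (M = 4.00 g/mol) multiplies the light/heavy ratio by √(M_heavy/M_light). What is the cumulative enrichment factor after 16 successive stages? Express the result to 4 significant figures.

Each stage multiplies the ratio by α = √(4.00/3.02), so after 16 stages the overall factor is α^16 = (4.00/3.02)^(16/2).
= 1.32450^8 = 9.472.

9.472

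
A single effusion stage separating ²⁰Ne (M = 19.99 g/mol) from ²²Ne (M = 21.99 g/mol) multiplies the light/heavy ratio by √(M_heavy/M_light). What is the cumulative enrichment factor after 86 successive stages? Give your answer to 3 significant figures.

60.4

After 86 stages the ratio has grown by (√(21.99/19.99))^86 = (21.99/19.99)^(86/2).
= 1.10005^43 = 60.4.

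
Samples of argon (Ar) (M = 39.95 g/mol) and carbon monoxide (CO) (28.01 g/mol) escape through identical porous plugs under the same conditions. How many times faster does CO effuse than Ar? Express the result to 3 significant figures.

1.19

From Graham's law, rate_CO/rate_Ar = √(M_Ar/M_CO) = √(39.95/28.01) = √1.426 = 1.19.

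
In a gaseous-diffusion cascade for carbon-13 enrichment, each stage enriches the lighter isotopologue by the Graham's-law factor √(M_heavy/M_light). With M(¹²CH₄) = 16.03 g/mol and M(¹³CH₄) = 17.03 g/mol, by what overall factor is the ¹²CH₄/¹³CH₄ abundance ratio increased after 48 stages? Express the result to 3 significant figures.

After 48 stages the ratio has grown by (√(17.03/16.03))^48 = (17.03/16.03)^(48/2).
= 1.06238^24 = 4.27.

4.27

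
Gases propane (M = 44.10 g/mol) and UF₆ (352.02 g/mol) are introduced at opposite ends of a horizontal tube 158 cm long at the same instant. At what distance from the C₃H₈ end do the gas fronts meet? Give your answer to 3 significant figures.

In equal time, each gas travels a distance ∝ its rate ∝ 1/√M, so d_C₃H₈/d_UF₆ = √(M_UF₆/M_C₃H₈) = √(352.02/44.10) = 2.825.
With d_C₃H₈ + d_UF₆ = 158 cm, d_UF₆ = 158/(1 + 2.825) = 41.30 cm.
d_C₃H₈ = 158 − 41.30 = 117 cm.

117 cm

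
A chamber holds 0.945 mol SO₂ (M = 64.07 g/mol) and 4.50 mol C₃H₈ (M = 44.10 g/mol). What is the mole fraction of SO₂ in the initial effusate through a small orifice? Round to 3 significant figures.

0.148

Effusion rate of each component ∝ n_i/√M_i (partial pressure × 1/√M).
x_SO₂(eff) = (n_SO₂/√M_SO₂) / (n_SO₂/√M_SO₂ + n_C₃H₈/√M_C₃H₈)
= (0.945/√64.07) / (0.945/√64.07 + 4.50/√44.10) = 0.1181/(0.1181 + 0.6776) = 0.148.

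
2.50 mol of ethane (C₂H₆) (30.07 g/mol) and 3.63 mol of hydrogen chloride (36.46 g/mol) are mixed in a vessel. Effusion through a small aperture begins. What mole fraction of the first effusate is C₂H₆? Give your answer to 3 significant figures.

0.431

Effusion rate of each component ∝ n_i/√M_i (partial pressure × 1/√M).
x_C₂H₆(eff) = (n_C₂H₆/√M_C₂H₆) / (n_C₂H₆/√M_C₂H₆ + n_HCl/√M_HCl)
= (2.50/√30.07) / (2.50/√30.07 + 3.63/√36.46) = 0.4559/(0.4559 + 0.6012) = 0.431.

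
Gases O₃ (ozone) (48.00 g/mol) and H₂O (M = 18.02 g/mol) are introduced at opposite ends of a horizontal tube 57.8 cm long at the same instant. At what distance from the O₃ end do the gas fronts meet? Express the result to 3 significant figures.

Distances travelled in equal time are proportional to diffusion rates, so d_O₃/d_H₂O = √(M_H₂O/M_O₃) = √(18.02/48.00) = 0.6127.
With d_O₃ + d_H₂O = 57.8 cm, d_H₂O = 57.8/(1 + 0.6127) = 35.84 cm.
d_O₃ = 57.8 − 35.84 = 22.0 cm.

22.0 cm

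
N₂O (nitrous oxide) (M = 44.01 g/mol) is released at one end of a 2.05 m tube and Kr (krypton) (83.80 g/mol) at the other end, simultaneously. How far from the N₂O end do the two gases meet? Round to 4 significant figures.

1.189 m

The fronts meet when d_N₂O + d_Kr = L with d_N₂O/d_Kr = √(M_Kr/M_N₂O) (Graham's law). Here √(M_Kr/M_N₂O) = √(83.80/44.01) = 1.380.
With d_N₂O + d_Kr = 2.05 m, d_Kr = 2.05/(1 + 1.380) = 0.8614 m.
d_N₂O = 2.05 − 0.8614 = 1.189 m.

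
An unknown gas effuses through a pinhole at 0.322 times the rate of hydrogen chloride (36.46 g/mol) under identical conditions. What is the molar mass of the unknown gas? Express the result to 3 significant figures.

From Graham's law, rate_X/rate_HCl = √(M_HCl/M_X).
0.322 = √(36.46/M_X)
M_X = 36.46 / 0.322² = 36.46 / 0.1037 = 352 g/mol

352 g/mol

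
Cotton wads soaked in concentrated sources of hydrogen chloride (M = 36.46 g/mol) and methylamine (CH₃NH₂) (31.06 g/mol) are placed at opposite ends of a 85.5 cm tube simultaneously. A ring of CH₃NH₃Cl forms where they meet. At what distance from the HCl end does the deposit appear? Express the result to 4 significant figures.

41.04 cm

In equal time, each gas travels a distance ∝ its rate ∝ 1/√M, so d_HCl/d_CH₃NH₂ = √(M_CH₃NH₂/M_HCl) = √(31.06/36.46) = 0.9230.
With d_HCl + d_CH₃NH₂ = 85.5 cm, d_CH₃NH₂ = 85.5/(1 + 0.9230) = 44.46 cm.
d_HCl = 85.5 − 44.46 = 41.04 cm.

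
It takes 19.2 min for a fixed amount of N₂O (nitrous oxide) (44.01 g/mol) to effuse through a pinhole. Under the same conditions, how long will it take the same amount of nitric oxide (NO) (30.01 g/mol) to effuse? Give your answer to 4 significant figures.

By Graham's law, t_NO/t_N₂O = √(M_NO/M_N₂O) = √(30.01/44.01) = √0.6819 = 0.8258.
So the time for NO is 19.2 × 0.8258 = 15.85 min.

15.85 min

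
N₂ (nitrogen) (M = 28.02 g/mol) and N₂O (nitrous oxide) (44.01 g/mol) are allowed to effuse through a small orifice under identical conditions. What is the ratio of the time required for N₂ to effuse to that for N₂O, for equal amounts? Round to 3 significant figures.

By Graham's law, t_N₂/t_N₂O = √(M_N₂/M_N₂O) = √(28.02/44.01) = √0.6367 = 0.798.

0.798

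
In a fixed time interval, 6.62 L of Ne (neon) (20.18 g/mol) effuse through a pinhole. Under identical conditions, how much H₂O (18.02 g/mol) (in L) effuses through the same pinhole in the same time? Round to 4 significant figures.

7.006 L

By Graham's law, rate_H₂O/rate_Ne = √(M_Ne/M_H₂O) = √(20.18/18.02) = √1.120 = 1.058.
So the volume for H₂O is 6.62 × 1.058 = 7.006 L.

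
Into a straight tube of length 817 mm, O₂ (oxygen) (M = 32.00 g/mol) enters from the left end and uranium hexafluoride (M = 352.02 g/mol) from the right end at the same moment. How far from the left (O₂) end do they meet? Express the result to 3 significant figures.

628 mm

In equal time, each gas travels a distance ∝ its rate ∝ 1/√M, so d_O₂/d_UF₆ = √(M_UF₆/M_O₂) = √(352.02/32.00) = 3.317.
With d_O₂ + d_UF₆ = 817 mm, d_UF₆ = 817/(1 + 3.317) = 189.3 mm.
d_O₂ = 817 − 189.3 = 628 mm.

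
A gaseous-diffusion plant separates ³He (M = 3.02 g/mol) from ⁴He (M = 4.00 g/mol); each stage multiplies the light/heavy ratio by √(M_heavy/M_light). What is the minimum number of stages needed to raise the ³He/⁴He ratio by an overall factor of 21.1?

With α = √(4.00/3.02) per stage, ln α = ½ ln(1.32450) = 0.1405.
Need α^N ≥ 21.1 ⇒ N ≥ ln(21.1) / ln α = 3.049 / 0.1405 = 21.70.
Minimum whole number of stages: N = 22.

22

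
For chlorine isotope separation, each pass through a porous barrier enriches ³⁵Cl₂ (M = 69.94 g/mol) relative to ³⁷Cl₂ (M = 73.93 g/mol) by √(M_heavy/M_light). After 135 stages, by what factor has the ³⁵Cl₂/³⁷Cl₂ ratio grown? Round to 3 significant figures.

Each stage multiplies the ratio by α = √(73.93/69.94), so after 135 stages the overall factor is α^135 = (73.93/69.94)^(135/2).
= 1.05705^(135/2) = 42.3.

42.3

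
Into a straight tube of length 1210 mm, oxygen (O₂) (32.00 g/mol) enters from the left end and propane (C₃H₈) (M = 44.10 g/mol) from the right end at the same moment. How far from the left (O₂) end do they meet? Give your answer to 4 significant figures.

653.4 mm

Graham's law gives d_O₂/d_C₃H₈ = rate_O₂/rate_C₃H₈ = √(M_C₃H₈/M_O₂) = √(44.10/32.00) = 1.174.
With d_O₂ + d_C₃H₈ = 1210 mm, d_C₃H₈ = 1210/(1 + 1.174) = 556.6 mm.
d_O₂ = 1210 − 556.6 = 653.4 mm.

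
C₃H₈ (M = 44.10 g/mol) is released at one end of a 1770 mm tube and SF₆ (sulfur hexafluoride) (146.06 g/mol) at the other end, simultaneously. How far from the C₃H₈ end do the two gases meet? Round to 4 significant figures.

The fronts meet when d_C₃H₈ + d_SF₆ = L with d_C₃H₈/d_SF₆ = √(M_SF₆/M_C₃H₈) (Graham's law). Here √(M_SF₆/M_C₃H₈) = √(146.06/44.10) = 1.820.
With d_C₃H₈ + d_SF₆ = 1770 mm, d_SF₆ = 1770/(1 + 1.820) = 627.7 mm.
d_C₃H₈ = 1770 − 627.7 = 1142 mm.

1142 mm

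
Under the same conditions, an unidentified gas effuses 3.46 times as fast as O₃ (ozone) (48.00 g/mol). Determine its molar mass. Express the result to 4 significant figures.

4.009 g/mol

Using Graham's law: rate_X/rate_O₃ = √(M_O₃/M_X).
3.46 = √(48.00/M_X)
M_X = 48.00 / 3.46² = 48.00 / 11.97 = 4.009 g/mol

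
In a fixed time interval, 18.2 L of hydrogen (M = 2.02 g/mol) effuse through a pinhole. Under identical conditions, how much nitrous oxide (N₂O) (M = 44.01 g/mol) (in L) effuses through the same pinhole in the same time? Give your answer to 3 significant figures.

Graham's law gives rate_N₂O/rate_H₂ = √(M_H₂/M_N₂O) = √(2.02/44.01) = √0.04590 = 0.2142.
So the volume for N₂O is 18.2 × 0.2142 = 3.90 L.

3.90 L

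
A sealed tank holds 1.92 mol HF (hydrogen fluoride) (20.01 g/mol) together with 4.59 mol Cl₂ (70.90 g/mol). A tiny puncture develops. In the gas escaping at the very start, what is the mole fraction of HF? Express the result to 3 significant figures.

Rate_i ∝ x_i/√M_i (Graham's law weighted by mole fraction), so the effusate composition follows n_i/√M_i.
So x_HF in the escaping gas = (n_HF/√M_HF) / Σ(n_i/√M_i)
= (1.92/√20.01) / (1.92/√20.01 + 4.59/√70.90) = 0.4292/(0.4292 + 0.5451) = 0.441.

0.441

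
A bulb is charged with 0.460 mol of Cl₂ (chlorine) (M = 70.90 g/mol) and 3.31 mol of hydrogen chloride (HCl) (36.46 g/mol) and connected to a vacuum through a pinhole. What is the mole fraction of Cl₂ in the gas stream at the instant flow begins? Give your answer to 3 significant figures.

0.0906

The effusion rate of species i is ∝ p_i/√M_i ∝ n_i/√M_i.
x_Cl₂(eff) = (n_Cl₂/√M_Cl₂) / (n_Cl₂/√M_Cl₂ + n_HCl/√M_HCl)
= (0.460/√70.90) / (0.460/√70.90 + 3.31/√36.46) = 0.05463/(0.05463 + 0.5482) = 0.0906.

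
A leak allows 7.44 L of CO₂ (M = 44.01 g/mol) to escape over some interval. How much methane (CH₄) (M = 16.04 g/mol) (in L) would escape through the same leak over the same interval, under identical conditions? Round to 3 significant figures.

Using Graham's law: rate_CH₄/rate_CO₂ = √(M_CO₂/M_CH₄) = √(44.01/16.04) = √2.744 = 1.656.
So the volume for CH₄ is 7.44 × 1.656 = 12.3 L.

12.3 L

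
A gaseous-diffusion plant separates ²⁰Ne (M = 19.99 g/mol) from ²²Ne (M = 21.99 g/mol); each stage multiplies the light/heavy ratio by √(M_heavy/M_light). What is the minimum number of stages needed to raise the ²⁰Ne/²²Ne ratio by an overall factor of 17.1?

Single-stage factor α = √(21.99/19.99), so ln α = ½ ln(1.10005) = 0.04768.
Need α^N ≥ 17.1 ⇒ N ≥ ln(17.1) / ln α = 2.839 / 0.04768 = 59.55.
So at least 60 stages are needed.

60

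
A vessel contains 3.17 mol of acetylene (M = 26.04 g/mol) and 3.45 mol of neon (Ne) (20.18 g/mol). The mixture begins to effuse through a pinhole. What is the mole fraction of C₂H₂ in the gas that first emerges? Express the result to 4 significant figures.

0.4472

The effusion rate of species i is ∝ p_i/√M_i ∝ n_i/√M_i.
x_C₂H₂(eff) = (n_C₂H₂/√M_C₂H₂) / (n_C₂H₂/√M_C₂H₂ + n_Ne/√M_Ne)
= (3.17/√26.04) / (3.17/√26.04 + 3.45/√20.18) = 0.6212/(0.6212 + 0.7680) = 0.4472.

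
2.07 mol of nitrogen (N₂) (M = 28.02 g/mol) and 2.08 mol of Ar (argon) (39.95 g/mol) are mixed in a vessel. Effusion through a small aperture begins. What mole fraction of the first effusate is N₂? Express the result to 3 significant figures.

Each component's effusion rate ∝ (its partial pressure)·(1/√M) ∝ n_i/√M_i.
Mole fraction of N₂ in the effusate = (n_N₂/√M_N₂) / (n_N₂/√M_N₂ + n_Ar/√M_Ar)
= (2.07/√28.02) / (2.07/√28.02 + 2.08/√39.95) = 0.3911/(0.3911 + 0.3291) = 0.543.

0.543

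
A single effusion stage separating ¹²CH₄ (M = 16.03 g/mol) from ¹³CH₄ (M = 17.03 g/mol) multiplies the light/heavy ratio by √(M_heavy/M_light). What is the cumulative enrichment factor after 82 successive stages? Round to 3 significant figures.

12.0

Each stage multiplies the ratio by α = √(17.03/16.03), so after 82 stages the overall factor is α^82 = (17.03/16.03)^(82/2).
= 1.06238^41 = 12.0.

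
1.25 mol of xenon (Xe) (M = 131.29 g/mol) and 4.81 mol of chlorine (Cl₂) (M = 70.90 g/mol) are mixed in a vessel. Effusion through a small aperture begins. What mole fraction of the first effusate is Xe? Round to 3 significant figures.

0.160

Each component's effusion rate ∝ (its partial pressure)·(1/√M) ∝ n_i/√M_i.
So x_Xe in the escaping gas = (n_Xe/√M_Xe) / Σ(n_i/√M_i)
= (1.25/√131.29) / (1.25/√131.29 + 4.81/√70.90) = 0.1091/(0.1091 + 0.5712) = 0.160.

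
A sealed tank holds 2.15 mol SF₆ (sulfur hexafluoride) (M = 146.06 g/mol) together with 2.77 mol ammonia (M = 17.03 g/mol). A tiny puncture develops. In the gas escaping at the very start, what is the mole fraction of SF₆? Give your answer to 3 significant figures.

The effusion rate of species i is ∝ p_i/√M_i ∝ n_i/√M_i.
Mole fraction of SF₆ in the effusate = (n_SF₆/√M_SF₆) / (n_SF₆/√M_SF₆ + n_NH₃/√M_NH₃)
= (2.15/√146.06) / (2.15/√146.06 + 2.77/√17.03) = 0.1779/(0.1779 + 0.6712) = 0.210.

0.210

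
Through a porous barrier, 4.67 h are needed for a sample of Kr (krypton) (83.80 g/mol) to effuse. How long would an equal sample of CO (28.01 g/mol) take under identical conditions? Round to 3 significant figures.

Since effusion rate ∝ 1/√M, t_CO/t_Kr = √(M_CO/M_Kr) = √(28.01/83.80) = √0.3342 = 0.5781.
So the time for CO is 4.67 × 0.5781 = 2.70 h.

2.70 h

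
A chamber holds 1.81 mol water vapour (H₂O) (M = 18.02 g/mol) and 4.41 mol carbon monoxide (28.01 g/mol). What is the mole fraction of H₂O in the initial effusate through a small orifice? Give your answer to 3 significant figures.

The effusion rate of species i is ∝ p_i/√M_i ∝ n_i/√M_i.
x_H₂O(eff) = (n_H₂O/√M_H₂O) / (n_H₂O/√M_H₂O + n_CO/√M_CO)
= (1.81/√18.02) / (1.81/√18.02 + 4.41/√28.01) = 0.4264/(0.4264 + 0.8333) = 0.338.

0.338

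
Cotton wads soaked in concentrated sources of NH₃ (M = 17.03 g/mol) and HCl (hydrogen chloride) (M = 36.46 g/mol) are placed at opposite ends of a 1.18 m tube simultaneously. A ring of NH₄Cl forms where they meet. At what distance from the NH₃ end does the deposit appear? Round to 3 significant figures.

0.701 m

Graham's law gives d_NH₃/d_HCl = rate_NH₃/rate_HCl = √(M_HCl/M_NH₃) = √(36.46/17.03) = 1.463.
With d_NH₃ + d_HCl = 1.18 m, d_HCl = 1.18/(1 + 1.463) = 0.4791 m.
d_NH₃ = 1.18 − 0.4791 = 0.701 m.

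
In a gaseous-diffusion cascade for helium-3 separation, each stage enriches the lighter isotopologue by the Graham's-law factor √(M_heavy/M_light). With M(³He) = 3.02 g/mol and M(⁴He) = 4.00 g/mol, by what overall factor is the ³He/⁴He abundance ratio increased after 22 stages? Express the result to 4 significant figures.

After 22 stages the ratio has grown by (√(4.00/3.02))^22 = (4.00/3.02)^(22/2).
= 1.32450^11 = 22.01.

22.01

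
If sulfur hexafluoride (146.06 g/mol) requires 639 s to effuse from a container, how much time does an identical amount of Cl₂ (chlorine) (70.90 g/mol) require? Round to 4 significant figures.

445.2 s

By Graham's law, t_Cl₂/t_SF₆ = √(M_Cl₂/M_SF₆) = √(70.90/146.06) = √0.4854 = 0.6967.
So the time for Cl₂ is 639 × 0.6967 = 445.2 s.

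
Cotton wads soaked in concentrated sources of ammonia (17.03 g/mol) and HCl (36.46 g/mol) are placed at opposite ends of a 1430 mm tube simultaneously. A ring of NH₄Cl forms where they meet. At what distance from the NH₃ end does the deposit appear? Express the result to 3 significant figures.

In equal time, each gas travels a distance ∝ its rate ∝ 1/√M, so d_NH₃/d_HCl = √(M_HCl/M_NH₃) = √(36.46/17.03) = 1.463.
With d_NH₃ + d_HCl = 1430 mm, d_HCl = 1430/(1 + 1.463) = 580.5 mm.
d_NH₃ = 1430 − 580.5 = 849 mm.

849 mm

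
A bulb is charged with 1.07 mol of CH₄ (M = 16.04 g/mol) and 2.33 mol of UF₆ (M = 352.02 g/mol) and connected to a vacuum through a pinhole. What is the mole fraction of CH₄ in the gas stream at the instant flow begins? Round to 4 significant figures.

The effusion rate of species i is ∝ p_i/√M_i ∝ n_i/√M_i.
So x_CH₄ in the escaping gas = (n_CH₄/√M_CH₄) / Σ(n_i/√M_i)
= (1.07/√16.04) / (1.07/√16.04 + 2.33/√352.02) = 0.2672/(0.2672 + 0.1242) = 0.6827.

0.6827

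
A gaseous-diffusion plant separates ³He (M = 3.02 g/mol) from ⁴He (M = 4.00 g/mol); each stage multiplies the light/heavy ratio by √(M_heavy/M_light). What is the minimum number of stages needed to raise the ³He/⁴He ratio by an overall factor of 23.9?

With α = √(4.00/3.02) per stage, ln α = ½ ln(1.32450) = 0.1405.
Need α^N ≥ 23.9 ⇒ N ≥ ln(23.9) / ln α = 3.174 / 0.1405 = 22.59.
Minimum whole number of stages: N = 23.

23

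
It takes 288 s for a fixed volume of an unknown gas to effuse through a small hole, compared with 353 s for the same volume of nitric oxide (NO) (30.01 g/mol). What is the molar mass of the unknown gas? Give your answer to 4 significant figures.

By Graham's law, t_X/t_NO = √(M_X/M_NO).
288/353 = 0.8159 = √(M_X/30.01)
M_X = 30.01 × 0.8159² = 30.01 × 0.6656 = 19.98 g/mol

19.98 g/mol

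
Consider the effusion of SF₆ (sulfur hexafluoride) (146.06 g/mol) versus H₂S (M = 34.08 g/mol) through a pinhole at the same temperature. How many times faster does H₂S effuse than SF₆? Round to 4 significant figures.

2.070

Using Graham's law: rate_H₂S/rate_SF₆ = √(M_SF₆/M_H₂S) = √(146.06/34.08) = √4.286 = 2.070.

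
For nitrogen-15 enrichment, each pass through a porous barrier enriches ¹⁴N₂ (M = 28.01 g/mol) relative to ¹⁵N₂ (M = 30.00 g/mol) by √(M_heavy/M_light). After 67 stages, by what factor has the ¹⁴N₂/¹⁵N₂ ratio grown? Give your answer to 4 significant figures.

Overall factor = α^67 with α = √(30.00/28.01), i.e. (30.00/28.01)^(67/2).
= 1.07105^(67/2) = 9.967.

9.967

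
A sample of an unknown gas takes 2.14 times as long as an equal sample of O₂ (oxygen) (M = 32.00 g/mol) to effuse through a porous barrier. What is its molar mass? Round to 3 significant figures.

By Graham's law, t_X/t_O₂ = √(M_X/M_O₂).
2.14 = √(M_X/32.00)
M_X = 32.00 × 2.14² = 32.00 × 4.580 = 147 g/mol

147 g/mol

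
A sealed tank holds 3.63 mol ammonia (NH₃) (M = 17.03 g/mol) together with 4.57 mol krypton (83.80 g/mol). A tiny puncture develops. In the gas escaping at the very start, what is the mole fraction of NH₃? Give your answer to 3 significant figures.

Each component's effusion rate ∝ (its partial pressure)·(1/√M) ∝ n_i/√M_i.
Mole fraction of NH₃ in the effusate = (n_NH₃/√M_NH₃) / (n_NH₃/√M_NH₃ + n_Kr/√M_Kr)
= (3.63/√17.03) / (3.63/√17.03 + 4.57/√83.80) = 0.8796/(0.8796 + 0.4992) = 0.638.

0.638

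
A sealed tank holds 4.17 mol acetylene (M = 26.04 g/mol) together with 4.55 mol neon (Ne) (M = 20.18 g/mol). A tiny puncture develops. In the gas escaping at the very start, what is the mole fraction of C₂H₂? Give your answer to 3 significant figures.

0.447

Effusion rate of each component ∝ n_i/√M_i (partial pressure × 1/√M).
Mole fraction of C₂H₂ in the effusate = (n_C₂H₂/√M_C₂H₂) / (n_C₂H₂/√M_C₂H₂ + n_Ne/√M_Ne)
= (4.17/√26.04) / (4.17/√26.04 + 4.55/√20.18) = 0.8172/(0.8172 + 1.013) = 0.447.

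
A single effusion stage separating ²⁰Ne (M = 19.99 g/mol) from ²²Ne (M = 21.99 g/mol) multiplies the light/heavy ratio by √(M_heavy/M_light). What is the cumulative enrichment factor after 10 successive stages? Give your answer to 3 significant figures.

Each stage multiplies the ratio by α = √(21.99/19.99), so after 10 stages the overall factor is α^10 = (21.99/19.99)^(10/2).
= 1.10005^5 = 1.61.

1.61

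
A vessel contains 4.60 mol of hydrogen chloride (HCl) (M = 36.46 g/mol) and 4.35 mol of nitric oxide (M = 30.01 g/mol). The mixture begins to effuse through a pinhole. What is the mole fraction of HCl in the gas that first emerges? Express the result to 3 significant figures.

0.490

Each component's effusion rate ∝ (its partial pressure)·(1/√M) ∝ n_i/√M_i.
Mole fraction of HCl in the effusate = (n_HCl/√M_HCl) / (n_HCl/√M_HCl + n_NO/√M_NO)
= (4.60/√36.46) / (4.60/√36.46 + 4.35/√30.01) = 0.7618/(0.7618 + 0.7941) = 0.490.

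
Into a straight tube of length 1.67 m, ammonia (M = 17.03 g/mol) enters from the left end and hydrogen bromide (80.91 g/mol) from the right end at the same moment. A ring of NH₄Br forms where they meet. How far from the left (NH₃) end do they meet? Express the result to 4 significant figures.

1.145 m

The fronts meet when d_NH₃ + d_HBr = L with d_NH₃/d_HBr = √(M_HBr/M_NH₃) (Graham's law). Here √(M_HBr/M_NH₃) = √(80.91/17.03) = 2.180.
With d_NH₃ + d_HBr = 1.67 m, d_HBr = 1.67/(1 + 2.180) = 0.5252 m.
d_NH₃ = 1.67 − 0.5252 = 1.145 m.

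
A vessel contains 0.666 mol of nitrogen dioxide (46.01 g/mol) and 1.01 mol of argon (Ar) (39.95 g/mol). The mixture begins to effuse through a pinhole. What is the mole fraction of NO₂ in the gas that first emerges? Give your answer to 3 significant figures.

Rate_i ∝ x_i/√M_i (Graham's law weighted by mole fraction), so the effusate composition follows n_i/√M_i.
x_NO₂(eff) = (n_NO₂/√M_NO₂) / (n_NO₂/√M_NO₂ + n_Ar/√M_Ar)
= (0.666/√46.01) / (0.666/√46.01 + 1.01/√39.95) = 0.09819/(0.09819 + 0.1598) = 0.381.

0.381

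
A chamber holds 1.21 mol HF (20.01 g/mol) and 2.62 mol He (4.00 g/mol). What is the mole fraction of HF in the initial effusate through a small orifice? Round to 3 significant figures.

0.171

Each component's effusion rate ∝ (its partial pressure)·(1/√M) ∝ n_i/√M_i.
Mole fraction of HF in the effusate = (n_HF/√M_HF) / (n_HF/√M_HF + n_He/√M_He)
= (1.21/√20.01) / (1.21/√20.01 + 2.62/√4.00) = 0.2705/(0.2705 + 1.310) = 0.171.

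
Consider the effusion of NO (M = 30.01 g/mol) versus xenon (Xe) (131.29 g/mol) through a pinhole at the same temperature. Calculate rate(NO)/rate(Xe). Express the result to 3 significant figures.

Graham's law gives rate_NO/rate_Xe = √(M_Xe/M_NO) = √(131.29/30.01) = √4.375 = 2.09.

2.09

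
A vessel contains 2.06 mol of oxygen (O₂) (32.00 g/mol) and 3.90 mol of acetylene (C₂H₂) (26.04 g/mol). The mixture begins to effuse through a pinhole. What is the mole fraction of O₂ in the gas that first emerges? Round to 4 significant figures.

Effusion rate of each component ∝ n_i/√M_i (partial pressure × 1/√M).
Mole fraction of O₂ in the effusate = (n_O₂/√M_O₂) / (n_O₂/√M_O₂ + n_C₂H₂/√M_C₂H₂)
= (2.06/√32.00) / (2.06/√32.00 + 3.90/√26.04) = 0.3642/(0.3642 + 0.7643) = 0.3227.

0.3227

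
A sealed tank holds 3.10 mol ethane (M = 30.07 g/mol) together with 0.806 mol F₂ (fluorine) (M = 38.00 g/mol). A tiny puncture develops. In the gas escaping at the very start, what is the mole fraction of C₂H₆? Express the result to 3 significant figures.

0.812

The effusion rate of species i is ∝ p_i/√M_i ∝ n_i/√M_i.
x_C₂H₆(eff) = (n_C₂H₆/√M_C₂H₆) / (n_C₂H₆/√M_C₂H₆ + n_F₂/√M_F₂)
= (3.10/√30.07) / (3.10/√30.07 + 0.806/√38.00) = 0.5653/(0.5653 + 0.1308) = 0.812.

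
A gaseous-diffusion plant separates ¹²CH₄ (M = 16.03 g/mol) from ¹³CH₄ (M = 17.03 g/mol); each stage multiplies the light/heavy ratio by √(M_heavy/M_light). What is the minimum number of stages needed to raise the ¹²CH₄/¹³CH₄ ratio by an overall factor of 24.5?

106

Single-stage factor α = √(17.03/16.03), so ln α = ½ ln(1.06238) = 0.03026.
Need α^N ≥ 24.5 ⇒ N ≥ ln(24.5) / ln α = 3.199 / 0.03026 = 105.72.
So at least 106 stages are needed.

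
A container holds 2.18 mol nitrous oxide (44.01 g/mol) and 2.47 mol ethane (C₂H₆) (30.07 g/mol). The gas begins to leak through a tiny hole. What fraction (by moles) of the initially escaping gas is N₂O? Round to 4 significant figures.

Each component's effusion rate ∝ (its partial pressure)·(1/√M) ∝ n_i/√M_i.
Mole fraction of N₂O in the effusate = (n_N₂O/√M_N₂O) / (n_N₂O/√M_N₂O + n_C₂H₆/√M_C₂H₆)
= (2.18/√44.01) / (2.18/√44.01 + 2.47/√30.07) = 0.3286/(0.3286 + 0.4504) = 0.4218.

0.4218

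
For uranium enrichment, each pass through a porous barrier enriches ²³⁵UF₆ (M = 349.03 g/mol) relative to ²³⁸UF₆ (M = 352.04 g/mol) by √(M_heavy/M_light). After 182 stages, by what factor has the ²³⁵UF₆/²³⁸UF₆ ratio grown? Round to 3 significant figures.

Each stage multiplies the ratio by α = √(352.04/349.03), so after 182 stages the overall factor is α^182 = (352.04/349.03)^(182/2).
= 1.00862^91 = 2.18.

2.18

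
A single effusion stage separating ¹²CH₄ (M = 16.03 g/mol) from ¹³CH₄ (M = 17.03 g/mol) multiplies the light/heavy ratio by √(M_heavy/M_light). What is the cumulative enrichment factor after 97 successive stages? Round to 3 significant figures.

Overall factor = α^97 with α = √(17.03/16.03), i.e. (17.03/16.03)^(97/2).
= 1.06238^(97/2) = 18.8.

18.8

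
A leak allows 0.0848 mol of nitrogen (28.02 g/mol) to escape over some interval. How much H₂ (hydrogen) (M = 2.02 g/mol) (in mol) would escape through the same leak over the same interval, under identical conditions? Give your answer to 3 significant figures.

By Graham's law, rate_H₂/rate_N₂ = √(M_N₂/M_H₂) = √(28.02/2.02) = √13.87 = 3.724.
So the amount for H₂ is 0.0848 × 3.724 = 0.316 mol.

0.316 mol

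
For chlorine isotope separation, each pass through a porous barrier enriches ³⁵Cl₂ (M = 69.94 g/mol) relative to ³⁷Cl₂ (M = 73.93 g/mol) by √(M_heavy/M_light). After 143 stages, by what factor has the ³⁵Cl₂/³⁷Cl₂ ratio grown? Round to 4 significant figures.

52.82

After 143 stages the ratio has grown by (√(73.93/69.94))^143 = (73.93/69.94)^(143/2).
= 1.05705^(143/2) = 52.82.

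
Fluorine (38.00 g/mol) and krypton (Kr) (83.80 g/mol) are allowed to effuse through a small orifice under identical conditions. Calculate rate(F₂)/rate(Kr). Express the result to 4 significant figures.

1.485

Since effusion rate ∝ 1/√M, rate_F₂/rate_Kr = √(M_Kr/M_F₂) = √(83.80/38.00) = √2.205 = 1.485.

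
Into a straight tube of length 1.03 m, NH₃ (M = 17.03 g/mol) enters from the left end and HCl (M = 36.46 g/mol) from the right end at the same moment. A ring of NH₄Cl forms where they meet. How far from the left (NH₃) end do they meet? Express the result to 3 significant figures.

0.612 m

The fronts meet when d_NH₃ + d_HCl = L with d_NH₃/d_HCl = √(M_HCl/M_NH₃) (Graham's law). Here √(M_HCl/M_NH₃) = √(36.46/17.03) = 1.463.
With d_NH₃ + d_HCl = 1.03 m, d_HCl = 1.03/(1 + 1.463) = 0.4182 m.
d_NH₃ = 1.03 − 0.4182 = 0.612 m.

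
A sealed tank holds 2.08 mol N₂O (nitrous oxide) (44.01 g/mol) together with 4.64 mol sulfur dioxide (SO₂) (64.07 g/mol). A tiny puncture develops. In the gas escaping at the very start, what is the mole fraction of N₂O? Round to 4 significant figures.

0.3510

Effusion rate of each component ∝ n_i/√M_i (partial pressure × 1/√M).
x_N₂O(eff) = (n_N₂O/√M_N₂O) / (n_N₂O/√M_N₂O + n_SO₂/√M_SO₂)
= (2.08/√44.01) / (2.08/√44.01 + 4.64/√64.07) = 0.3135/(0.3135 + 0.5797) = 0.3510.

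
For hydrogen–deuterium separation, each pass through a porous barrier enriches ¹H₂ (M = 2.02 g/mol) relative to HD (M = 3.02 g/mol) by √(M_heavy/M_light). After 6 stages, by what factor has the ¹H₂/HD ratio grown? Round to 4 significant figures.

3.342

Overall factor = α^6 with α = √(3.02/2.02), i.e. (3.02/2.02)^(6/2).
= 1.49505^3 = 3.342.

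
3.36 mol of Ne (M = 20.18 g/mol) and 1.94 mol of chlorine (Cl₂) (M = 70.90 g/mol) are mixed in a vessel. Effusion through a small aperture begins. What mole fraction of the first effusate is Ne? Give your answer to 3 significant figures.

0.765

Rate_i ∝ x_i/√M_i (Graham's law weighted by mole fraction), so the effusate composition follows n_i/√M_i.
So x_Ne in the escaping gas = (n_Ne/√M_Ne) / Σ(n_i/√M_i)
= (3.36/√20.18) / (3.36/√20.18 + 1.94/√70.90) = 0.7480/(0.7480 + 0.2304) = 0.765.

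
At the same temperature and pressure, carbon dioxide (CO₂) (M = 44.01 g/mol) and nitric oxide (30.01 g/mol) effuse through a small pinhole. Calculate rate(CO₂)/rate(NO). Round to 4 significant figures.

0.8258

By Graham's law, rate_CO₂/rate_NO = √(M_NO/M_CO₂) = √(30.01/44.01) = √0.6819 = 0.8258.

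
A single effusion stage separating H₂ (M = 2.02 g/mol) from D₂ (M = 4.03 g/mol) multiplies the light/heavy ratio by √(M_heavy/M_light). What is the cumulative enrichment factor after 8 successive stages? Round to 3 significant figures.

15.8

Each stage multiplies the ratio by α = √(4.03/2.02), so after 8 stages the overall factor is α^8 = (4.03/2.02)^(8/2).
= 1.99505^4 = 15.8.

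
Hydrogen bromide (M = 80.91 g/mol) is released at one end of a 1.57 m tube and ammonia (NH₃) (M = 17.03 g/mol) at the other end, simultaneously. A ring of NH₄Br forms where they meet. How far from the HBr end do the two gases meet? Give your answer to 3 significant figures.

0.494 m

Distances travelled in equal time are proportional to diffusion rates, so d_HBr/d_NH₃ = √(M_NH₃/M_HBr) = √(17.03/80.91) = 0.4588.
With d_HBr + d_NH₃ = 1.57 m, d_NH₃ = 1.57/(1 + 0.4588) = 1.076 m.
d_HBr = 1.57 − 1.076 = 0.494 m.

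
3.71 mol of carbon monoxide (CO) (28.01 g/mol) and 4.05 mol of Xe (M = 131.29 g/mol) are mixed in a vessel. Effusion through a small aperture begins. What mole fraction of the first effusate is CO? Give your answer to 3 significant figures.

0.665

Each component's effusion rate ∝ (its partial pressure)·(1/√M) ∝ n_i/√M_i.
Mole fraction of CO in the effusate = (n_CO/√M_CO) / (n_CO/√M_CO + n_Xe/√M_Xe)
= (3.71/√28.01) / (3.71/√28.01 + 4.05/√131.29) = 0.7010/(0.7010 + 0.3535) = 0.665.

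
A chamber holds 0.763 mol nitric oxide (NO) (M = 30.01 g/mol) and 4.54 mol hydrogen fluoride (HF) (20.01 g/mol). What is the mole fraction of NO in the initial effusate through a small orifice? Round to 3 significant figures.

0.121

Each component's effusion rate ∝ (its partial pressure)·(1/√M) ∝ n_i/√M_i.
Mole fraction of NO in the effusate = (n_NO/√M_NO) / (n_NO/√M_NO + n_HF/√M_HF)
= (0.763/√30.01) / (0.763/√30.01 + 4.54/√20.01) = 0.1393/(0.1393 + 1.015) = 0.121.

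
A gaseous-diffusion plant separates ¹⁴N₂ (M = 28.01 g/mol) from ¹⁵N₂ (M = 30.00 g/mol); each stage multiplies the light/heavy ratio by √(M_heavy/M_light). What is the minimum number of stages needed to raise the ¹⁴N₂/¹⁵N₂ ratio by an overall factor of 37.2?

Per stage α = (30.00/28.01)^(1/2) = 1.07105^0.5, giving ln α = 0.03432.
Need α^N ≥ 37.2 ⇒ N ≥ ln(37.2) / ln α = 3.616 / 0.03432 = 105.38.
Minimum whole number of stages: N = 106.

106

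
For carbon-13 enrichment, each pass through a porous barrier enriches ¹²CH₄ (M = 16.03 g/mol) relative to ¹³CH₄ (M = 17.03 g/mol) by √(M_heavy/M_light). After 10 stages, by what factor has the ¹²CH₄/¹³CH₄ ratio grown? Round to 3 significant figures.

After 10 stages the ratio has grown by (√(17.03/16.03))^10 = (17.03/16.03)^(10/2).
= 1.06238^5 = 1.35.

1.35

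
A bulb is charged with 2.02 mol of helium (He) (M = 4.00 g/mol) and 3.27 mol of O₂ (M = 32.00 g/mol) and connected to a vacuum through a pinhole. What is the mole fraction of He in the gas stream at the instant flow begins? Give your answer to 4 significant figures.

Rate_i ∝ x_i/√M_i (Graham's law weighted by mole fraction), so the effusate composition follows n_i/√M_i.
x_He(eff) = (n_He/√M_He) / (n_He/√M_He + n_O₂/√M_O₂)
= (2.02/√4.00) / (2.02/√4.00 + 3.27/√32.00) = 1.010/(1.010 + 0.5781) = 0.6360.

0.6360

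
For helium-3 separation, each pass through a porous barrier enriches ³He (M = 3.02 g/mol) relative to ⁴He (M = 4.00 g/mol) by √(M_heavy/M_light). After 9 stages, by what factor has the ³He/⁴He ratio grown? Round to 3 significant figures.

After 9 stages the ratio has grown by (√(4.00/3.02))^9 = (4.00/3.02)^(9/2).
= 1.32450^(9/2) = 3.54.

3.54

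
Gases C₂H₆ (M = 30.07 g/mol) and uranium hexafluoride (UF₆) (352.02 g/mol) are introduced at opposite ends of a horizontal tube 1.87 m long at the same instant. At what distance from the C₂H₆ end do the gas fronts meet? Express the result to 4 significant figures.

In equal time, each gas travels a distance ∝ its rate ∝ 1/√M, so d_C₂H₆/d_UF₆ = √(M_UF₆/M_C₂H₆) = √(352.02/30.07) = 3.422.
With d_C₂H₆ + d_UF₆ = 1.87 m, d_UF₆ = 1.87/(1 + 3.422) = 0.4229 m.
d_C₂H₆ = 1.87 − 0.4229 = 1.447 m.

1.447 m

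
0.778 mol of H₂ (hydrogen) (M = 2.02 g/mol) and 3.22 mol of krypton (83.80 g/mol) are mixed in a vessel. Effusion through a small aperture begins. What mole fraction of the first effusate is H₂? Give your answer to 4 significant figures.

Rate_i ∝ x_i/√M_i (Graham's law weighted by mole fraction), so the effusate composition follows n_i/√M_i.
Mole fraction of H₂ in the effusate = (n_H₂/√M_H₂) / (n_H₂/√M_H₂ + n_Kr/√M_Kr)
= (0.778/√2.02) / (0.778/√2.02 + 3.22/√83.80) = 0.5474/(0.5474 + 0.3517) = 0.6088.

0.6088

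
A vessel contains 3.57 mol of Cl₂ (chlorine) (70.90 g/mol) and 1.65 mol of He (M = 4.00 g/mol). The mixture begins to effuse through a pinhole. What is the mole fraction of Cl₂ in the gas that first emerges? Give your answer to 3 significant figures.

The effusion rate of species i is ∝ p_i/√M_i ∝ n_i/√M_i.
Mole fraction of Cl₂ in the effusate = (n_Cl₂/√M_Cl₂) / (n_Cl₂/√M_Cl₂ + n_He/√M_He)
= (3.57/√70.90) / (3.57/√70.90 + 1.65/√4.00) = 0.4240/(0.4240 + 0.8250) = 0.339.

0.339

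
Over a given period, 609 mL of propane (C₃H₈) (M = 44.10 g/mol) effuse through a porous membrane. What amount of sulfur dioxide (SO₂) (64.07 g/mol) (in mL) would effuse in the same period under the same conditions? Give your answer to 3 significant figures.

505 mL

By Graham's law, rate_SO₂/rate_C₃H₈ = √(M_C₃H₈/M_SO₂) = √(44.10/64.07) = √0.6883 = 0.8296.
So the volume for SO₂ is 609 × 0.8296 = 505 mL.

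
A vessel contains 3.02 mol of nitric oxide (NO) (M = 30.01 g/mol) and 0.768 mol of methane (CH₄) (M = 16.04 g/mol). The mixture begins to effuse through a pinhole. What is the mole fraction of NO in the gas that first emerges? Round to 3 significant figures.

0.742

The effusion rate of species i is ∝ p_i/√M_i ∝ n_i/√M_i.
x_NO(eff) = (n_NO/√M_NO) / (n_NO/√M_NO + n_CH₄/√M_CH₄)
= (3.02/√30.01) / (3.02/√30.01 + 0.768/√16.04) = 0.5513/(0.5513 + 0.1918) = 0.742.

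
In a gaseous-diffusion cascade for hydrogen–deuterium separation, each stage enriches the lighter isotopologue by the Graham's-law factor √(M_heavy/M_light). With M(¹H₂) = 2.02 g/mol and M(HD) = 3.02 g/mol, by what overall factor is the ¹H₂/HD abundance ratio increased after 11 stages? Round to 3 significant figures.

Overall factor = α^11 with α = √(3.02/2.02), i.e. (3.02/2.02)^(11/2).
= 1.49505^(11/2) = 9.13.

9.13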